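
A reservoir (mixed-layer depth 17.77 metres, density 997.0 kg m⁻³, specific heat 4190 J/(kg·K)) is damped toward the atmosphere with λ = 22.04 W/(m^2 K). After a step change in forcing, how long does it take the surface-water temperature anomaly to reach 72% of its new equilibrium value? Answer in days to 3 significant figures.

Areal heat capacity C = ρ c_p D = 997.0 × 4190 × 17.77 = 7.42×10^7 J m⁻² K⁻¹.
τ = C / λ = 7.42×10^7 / 22.04 = 3.37×10^6 s.
Fraction reached: 1 − e^(−t/τ) = 0.72 ⇒ t = −τ ln(1 − 0.72) = τ × 1.27.
t = 4.29×10^6 s = 49.6 days.

49.6 days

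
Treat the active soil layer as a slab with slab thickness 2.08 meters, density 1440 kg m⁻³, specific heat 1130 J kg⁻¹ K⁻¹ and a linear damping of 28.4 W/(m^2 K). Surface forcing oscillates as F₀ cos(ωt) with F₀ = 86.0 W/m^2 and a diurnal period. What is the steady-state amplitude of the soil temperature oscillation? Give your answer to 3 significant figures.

0.347 K

Areal heat capacity C = ρ c_p D = 1440 × 1130 × 2.08 = 3.38×10^6 J/(m^2 K).
Angular frequency ω = 2π / T = 2π / 86400 s = 7.27×10^-5 s⁻¹.
√((Cω)² + λ²) = √((246)² + 28.4²) = 248 W/(m²·K).
Amplitude A = F₀ / √((Cω)²+λ²) = 86.0 / 248 = 0.347 K.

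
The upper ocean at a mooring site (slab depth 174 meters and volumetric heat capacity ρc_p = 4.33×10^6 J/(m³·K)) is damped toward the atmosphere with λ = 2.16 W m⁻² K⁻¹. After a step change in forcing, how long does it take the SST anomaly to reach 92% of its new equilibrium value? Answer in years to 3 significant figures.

27.9 years

Areal heat capacity C = ρc_p × D = 4.33×10^6 × 174 = 7.53×10^8 J/(m^2 K).
τ = C / λ = 7.53×10^8 / 2.16 = 3.49×10^8 s.
Fraction reached: 1 − e^(−t/τ) = 0.92 ⇒ t = −τ ln(1 − 0.92) = τ × 2.53.
t = 8.81×10^8 s = 27.9 years.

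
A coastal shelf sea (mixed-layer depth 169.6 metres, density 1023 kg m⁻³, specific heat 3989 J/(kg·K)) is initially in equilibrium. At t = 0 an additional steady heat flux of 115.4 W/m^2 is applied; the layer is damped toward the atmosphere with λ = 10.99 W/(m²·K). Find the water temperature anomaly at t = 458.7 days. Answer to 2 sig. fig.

Areal heat capacity C = ρ c_p D = 1023 × 3989 × 169.6 = 6.92×10^8 J/(m^2 K).
τ = C / λ = 6.92×10^8 / 10.99 = 6.30×10^7 s.
Equilibrium anomaly ΔT_eq = F / λ = 115.4 / 10.99 = 10.5 K.
t = 458.7 days = 3.96×10^7 s, so t/τ = 0.629.
ΔT(t) = ΔT_eq (1 − e^(−t/τ)) = 10.5 × (1 − e^−0.629) = 4.90 K.

4.9 K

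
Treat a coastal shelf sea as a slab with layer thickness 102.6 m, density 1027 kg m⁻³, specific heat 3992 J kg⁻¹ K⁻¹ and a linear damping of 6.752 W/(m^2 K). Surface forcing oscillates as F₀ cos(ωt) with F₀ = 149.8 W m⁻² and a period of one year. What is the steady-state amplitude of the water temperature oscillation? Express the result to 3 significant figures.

Areal heat capacity C = ρ c_p D = 1027 × 3992 × 102.6 = 4.21×10^8 J m⁻² K⁻¹.
Angular frequency ω = 2π / T = 2π / 3.15×10^7 s = 1.99×10^-7 s⁻¹.
√((Cω)² + λ²) = √((83.8)² + 6.752²) = 84.1 W/(m²·K).
Amplitude A = F₀ / √((Cω)²+λ²) = 149.8 / 84.1 = 1.78 K.

1.78 K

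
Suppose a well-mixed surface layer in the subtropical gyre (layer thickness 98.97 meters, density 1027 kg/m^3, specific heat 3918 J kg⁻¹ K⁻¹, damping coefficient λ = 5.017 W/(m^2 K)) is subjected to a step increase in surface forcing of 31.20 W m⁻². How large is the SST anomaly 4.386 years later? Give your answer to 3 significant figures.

5.13 K

Areal heat capacity C = ρ c_p D = 1027 × 3918 × 98.97 = 3.98×10^8 J/(m^2 K).
τ = C / λ = 3.98×10^8 / 5.017 = 7.94×10^7 s.
Equilibrium anomaly ΔT_eq = F / λ = 31.20 / 5.017 = 6.22 K.
t = 4.386 years = 1.38×10^8 s, so t/τ = 1.74.
ΔT(t) = ΔT_eq (1 − e^(−t/τ)) = 6.22 × (1 − e^−1.74) = 5.13 K.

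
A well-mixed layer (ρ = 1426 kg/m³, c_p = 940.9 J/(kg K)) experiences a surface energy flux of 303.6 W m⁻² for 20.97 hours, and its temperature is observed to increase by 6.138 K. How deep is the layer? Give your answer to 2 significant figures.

Heat input Q = F Δt = 303.6 × 75500 s = 2.29×10^7 J/m².
Required areal heat capacity C = Q / ΔT = 3.73×10^6 J/(m²·K).
Depth D = C / (ρ c_p) = 3.73×10^6 / (1426 × 940.9) = 2.78 m.

2.8 m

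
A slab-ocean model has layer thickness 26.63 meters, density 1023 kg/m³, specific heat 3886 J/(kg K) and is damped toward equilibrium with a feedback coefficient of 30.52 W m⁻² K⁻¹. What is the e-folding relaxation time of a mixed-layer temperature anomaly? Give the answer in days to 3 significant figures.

40.1 days

Areal heat capacity C = ρ c_p D = 1023 × 3886 × 26.63 = 1.06×10^8 J/(m^2 K).
Relaxation time τ = C / λ = 1.06×10^8 / 30.52 = 3.47×10^6 s.
In days: 3.47×10^6 s / (86400 s/day) = 40.1 days.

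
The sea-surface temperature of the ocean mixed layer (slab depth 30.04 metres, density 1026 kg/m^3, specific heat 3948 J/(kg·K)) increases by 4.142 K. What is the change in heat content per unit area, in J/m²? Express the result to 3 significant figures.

Areal heat capacity C = ρ c_p D = 1026 × 3948 × 30.04 = 1.22×10^8 J/(m²·K).
ΔQ = C ΔT = 1.22×10^8 × 4.142 = 5.04×10^8 J/m².

5.04×10^8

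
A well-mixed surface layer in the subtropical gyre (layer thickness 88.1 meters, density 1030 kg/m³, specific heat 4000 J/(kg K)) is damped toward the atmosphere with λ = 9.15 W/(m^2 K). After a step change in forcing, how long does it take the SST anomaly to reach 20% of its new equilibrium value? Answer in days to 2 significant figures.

100 days

Areal heat capacity C = ρ c_p D = 1030 × 4000 × 88.1 = 3.63×10^8 J m⁻² K⁻¹.
τ = C / λ = 3.63×10^8 / 9.15 = 3.97×10^7 s.
Fraction reached: 1 − e^(−t/τ) = 0.20 ⇒ t = −τ ln(1 − 0.20) = τ × 0.223.
t = 8.85×10^6 s = 102 days.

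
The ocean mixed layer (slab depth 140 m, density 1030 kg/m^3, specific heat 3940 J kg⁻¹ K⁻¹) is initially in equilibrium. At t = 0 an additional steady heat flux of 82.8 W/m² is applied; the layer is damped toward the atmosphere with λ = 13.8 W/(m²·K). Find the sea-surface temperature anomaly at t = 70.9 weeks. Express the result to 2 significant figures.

3.9 K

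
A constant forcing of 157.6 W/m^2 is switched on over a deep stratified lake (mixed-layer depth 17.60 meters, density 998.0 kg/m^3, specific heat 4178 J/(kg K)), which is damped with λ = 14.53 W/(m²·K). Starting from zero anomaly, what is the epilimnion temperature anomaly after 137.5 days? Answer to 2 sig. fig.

9.8 K

Areal heat capacity C = ρ c_p D = 998.0 × 4178 × 17.60 = 7.34×10^7 J/(m^2 K).
τ = C / λ = 7.34×10^7 / 14.53 = 5.05×10^6 s.
Equilibrium anomaly ΔT_eq = F / λ = 157.6 / 14.53 = 10.8 K.
t = 137.5 days = 1.19×10^7 s, so t/τ = 2.35.
ΔT(t) = ΔT_eq (1 − e^(−t/τ)) = 10.8 × (1 − e^−2.35) = 9.81 K.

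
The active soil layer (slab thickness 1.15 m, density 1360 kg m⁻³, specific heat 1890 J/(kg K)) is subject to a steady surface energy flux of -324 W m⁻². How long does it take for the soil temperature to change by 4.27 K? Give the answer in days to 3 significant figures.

0.451 days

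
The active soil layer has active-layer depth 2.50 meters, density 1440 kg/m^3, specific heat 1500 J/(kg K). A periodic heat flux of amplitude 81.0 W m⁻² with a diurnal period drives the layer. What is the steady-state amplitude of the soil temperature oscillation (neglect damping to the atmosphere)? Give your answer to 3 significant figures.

0.206 K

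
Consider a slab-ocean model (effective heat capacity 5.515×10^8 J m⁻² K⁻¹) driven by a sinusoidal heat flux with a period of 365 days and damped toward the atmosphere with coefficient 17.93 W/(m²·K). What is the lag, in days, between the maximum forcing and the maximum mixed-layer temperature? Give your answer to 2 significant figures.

82 days

Areal heat capacity C = 5.515×10^8 J m⁻² K⁻¹ (given).
ω = 2π / 3.15×10^7 s = 1.99×10^-7 s⁻¹.
Phase lag φ = arctan(Cω/λ) = arctan(110/17.93) = 1.41 rad.
Time lag = φ / ω = 1.41 / 1.99×10^-7 = 7.07×10^6 s = 81.9 days.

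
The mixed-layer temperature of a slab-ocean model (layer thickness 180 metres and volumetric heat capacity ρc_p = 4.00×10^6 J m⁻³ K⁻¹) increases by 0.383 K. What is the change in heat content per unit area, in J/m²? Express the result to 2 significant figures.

2.8×10^8

Areal heat capacity C = ρc_p × D = 4.00×10^6 × 180 = 7.20×10^8 J/(m²·K).
ΔQ = C ΔT = 7.20×10^8 × 0.383 = 2.76×10^8 J/m².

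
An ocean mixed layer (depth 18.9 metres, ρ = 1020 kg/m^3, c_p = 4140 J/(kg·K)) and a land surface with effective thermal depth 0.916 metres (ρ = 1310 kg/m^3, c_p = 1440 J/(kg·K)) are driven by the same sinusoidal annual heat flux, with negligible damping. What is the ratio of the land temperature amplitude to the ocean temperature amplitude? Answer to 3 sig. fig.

C_ocean = 1020 × 4140 × 18.9 = 7.98×10^7 J/(m²·K).
C_land = 1310 × 1440 × 0.916 = 1.73×10^6 J/(m²·K).
Undamped amplitude ∝ 1/C, so A_land/A_ocean = C_ocean/C_land = 46.2.

46.2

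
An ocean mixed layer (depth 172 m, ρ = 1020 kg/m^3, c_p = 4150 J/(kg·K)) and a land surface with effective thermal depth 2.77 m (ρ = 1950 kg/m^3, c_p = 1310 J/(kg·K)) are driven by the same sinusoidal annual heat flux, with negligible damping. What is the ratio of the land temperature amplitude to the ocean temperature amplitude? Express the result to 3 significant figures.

103

C_ocean = 1020 × 4150 × 172 = 7.28×10^8 J/(m²·K).
C_land = 1950 × 1310 × 2.77 = 7.08×10^6 J/(m²·K).
Undamped amplitude ∝ 1/C, so A_land/A_ocean = C_ocean/C_land = 103.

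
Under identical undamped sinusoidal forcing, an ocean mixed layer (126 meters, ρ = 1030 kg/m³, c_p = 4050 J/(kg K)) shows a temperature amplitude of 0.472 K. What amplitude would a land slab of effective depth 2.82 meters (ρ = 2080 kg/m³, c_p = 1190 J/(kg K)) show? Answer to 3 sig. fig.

C_ocean = 5.26×10^8 J/(m²·K); C_land = 6.98×10^6 J/(m²·K).
A ∝ 1/C ⇒ A_land = A_ocean × C_ocean/C_land = 0.472 × 75.3 = 35.5 K.

35.5 K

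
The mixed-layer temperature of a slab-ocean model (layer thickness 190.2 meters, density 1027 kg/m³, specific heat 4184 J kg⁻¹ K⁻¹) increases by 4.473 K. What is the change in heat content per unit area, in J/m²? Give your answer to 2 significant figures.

Areal heat capacity C = ρ c_p D = 1027 × 4184 × 190.2 = 8.17×10^8 J/(m²·K).
ΔQ = C ΔT = 8.17×10^8 × 4.473 = 3.66×10^9 J/m².

3.7×10^9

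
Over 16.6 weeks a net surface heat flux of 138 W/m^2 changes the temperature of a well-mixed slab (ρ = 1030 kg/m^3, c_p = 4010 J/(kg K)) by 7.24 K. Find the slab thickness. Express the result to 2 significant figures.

46 m

Heat input Q = F Δt = 138 × 1.00×10^7 s = 1.39×10^9 J/m².
Required areal heat capacity C = Q / ΔT = 1.91×10^8 J/(m²·K).
Depth D = C / (ρ c_p) = 1.91×10^8 / (1030 × 4010) = 46.3 m.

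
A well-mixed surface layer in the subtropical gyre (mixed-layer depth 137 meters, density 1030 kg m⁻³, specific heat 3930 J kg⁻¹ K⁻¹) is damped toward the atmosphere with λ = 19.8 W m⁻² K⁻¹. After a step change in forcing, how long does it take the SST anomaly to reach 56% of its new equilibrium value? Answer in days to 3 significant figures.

Areal heat capacity C = ρ c_p D = 1030 × 3930 × 137 = 5.55×10^8 J/(m^2 K).
τ = C / λ = 5.55×10^8 / 19.8 = 2.80×10^7 s.
Fraction reached: 1 − e^(−t/τ) = 0.56 ⇒ t = −τ ln(1 − 0.56) = τ × 0.821.
t = 2.30×10^7 s = 266 days.

266 days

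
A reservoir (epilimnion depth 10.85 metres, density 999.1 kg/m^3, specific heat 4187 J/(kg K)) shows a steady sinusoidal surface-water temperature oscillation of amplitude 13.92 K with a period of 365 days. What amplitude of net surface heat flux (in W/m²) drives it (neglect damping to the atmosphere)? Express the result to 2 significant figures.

Areal heat capacity C = ρ c_p D = 999.1 × 4187 × 10.85 = 4.54×10^7 J m⁻² K⁻¹.
ω = 2π / 3.15×10^7 s = 1.99×10^-7 s⁻¹.
Cω = 4.54×10^7 × 1.99×10^-7 = 9.04 W/(m²·K).
F₀ = A × Cω = 13.92 × 9.04 = 126 W/m².

130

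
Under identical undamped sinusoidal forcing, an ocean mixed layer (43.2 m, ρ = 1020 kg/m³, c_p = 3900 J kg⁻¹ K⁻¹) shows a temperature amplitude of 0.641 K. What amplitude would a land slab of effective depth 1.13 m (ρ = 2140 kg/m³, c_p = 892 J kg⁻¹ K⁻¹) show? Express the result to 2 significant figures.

51 K

C_ocean = 1.72×10^8 J/(m²·K); C_land = 2.16×10^6 J/(m²·K).
A ∝ 1/C ⇒ A_land = A_ocean × C_ocean/C_land = 0.641 × 79.7 = 51.1 K.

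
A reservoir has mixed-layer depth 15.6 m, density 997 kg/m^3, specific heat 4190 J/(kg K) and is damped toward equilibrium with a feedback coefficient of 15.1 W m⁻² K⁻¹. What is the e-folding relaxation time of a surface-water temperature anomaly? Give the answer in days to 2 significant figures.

50 days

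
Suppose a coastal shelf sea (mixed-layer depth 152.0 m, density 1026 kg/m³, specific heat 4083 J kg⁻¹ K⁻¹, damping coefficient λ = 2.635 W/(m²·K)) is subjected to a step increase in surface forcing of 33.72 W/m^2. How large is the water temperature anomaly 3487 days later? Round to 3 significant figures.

Areal heat capacity C = ρ c_p D = 1026 × 4083 × 152.0 = 6.37×10^8 J/(m²·K).
τ = C / λ = 6.37×10^8 / 2.635 = 2.42×10^8 s.
Equilibrium anomaly ΔT_eq = F / λ = 33.72 / 2.635 = 12.8 K.
t = 3487 days = 3.01×10^8 s, so t/τ = 1.25.
ΔT(t) = ΔT_eq (1 − e^(−t/τ)) = 12.8 × (1 − e^−1.25) = 9.12 K.

9.12 K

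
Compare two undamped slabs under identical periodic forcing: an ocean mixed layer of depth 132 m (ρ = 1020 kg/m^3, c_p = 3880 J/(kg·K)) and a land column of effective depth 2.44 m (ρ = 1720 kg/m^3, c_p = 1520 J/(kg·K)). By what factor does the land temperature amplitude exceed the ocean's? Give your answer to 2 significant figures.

C_ocean = 1020 × 3880 × 132 = 5.22×10^8 J/(m²·K).
C_land = 1720 × 1520 × 2.44 = 6.38×10^6 J/(m²·K).
Undamped amplitude ∝ 1/C, so A_land/A_ocean = C_ocean/C_land = 81.9.

82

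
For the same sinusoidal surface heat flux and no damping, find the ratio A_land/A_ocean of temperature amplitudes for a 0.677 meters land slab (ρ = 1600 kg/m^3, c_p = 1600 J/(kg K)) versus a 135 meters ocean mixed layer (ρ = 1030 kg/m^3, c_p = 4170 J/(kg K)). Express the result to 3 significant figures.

335

C_ocean = 1030 × 4170 × 135 = 5.80×10^8 J/(m²·K).
C_land = 1600 × 1600 × 0.677 = 1.73×10^6 J/(m²·K).
Undamped amplitude ∝ 1/C, so A_land/A_ocean = C_ocean/C_land = 335.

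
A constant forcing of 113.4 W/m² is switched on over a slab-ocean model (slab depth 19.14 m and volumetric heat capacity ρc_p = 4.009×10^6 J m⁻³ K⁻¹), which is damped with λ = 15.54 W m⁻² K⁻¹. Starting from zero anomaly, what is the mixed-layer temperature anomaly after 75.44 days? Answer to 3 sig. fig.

Areal heat capacity C = ρc_p × D = 4.009×10^6 × 19.14 = 7.67×10^7 J/(m²·K).
τ = C / λ = 7.67×10^7 / 15.54 = 4.94×10^6 s.
Equilibrium anomaly ΔT_eq = F / λ = 113.4 / 15.54 = 7.30 K.
t = 75.44 days = 6.52×10^6 s, so t/τ = 1.32.
ΔT(t) = ΔT_eq (1 − e^(−t/τ)) = 7.30 × (1 − e^−1.32) = 5.35 K.

5.35 K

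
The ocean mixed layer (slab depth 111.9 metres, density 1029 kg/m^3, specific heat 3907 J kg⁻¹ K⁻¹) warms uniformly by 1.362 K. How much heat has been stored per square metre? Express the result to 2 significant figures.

6.1×10^8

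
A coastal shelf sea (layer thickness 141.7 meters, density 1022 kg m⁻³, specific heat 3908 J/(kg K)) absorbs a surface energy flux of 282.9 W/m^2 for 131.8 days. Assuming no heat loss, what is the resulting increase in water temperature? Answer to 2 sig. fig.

5.7 K

Areal heat capacity C = ρ c_p D = 1022 × 3908 × 141.7 = 5.66×10^8 J/(m²·K).
Net heat input Q = F Δt = 282.9 × (131.8 days × 86400 s/day) = 3.22×10^9 J/m².
ΔT = Q / C = 3.22×10^9 / 5.66×10^8 = 5.69 K.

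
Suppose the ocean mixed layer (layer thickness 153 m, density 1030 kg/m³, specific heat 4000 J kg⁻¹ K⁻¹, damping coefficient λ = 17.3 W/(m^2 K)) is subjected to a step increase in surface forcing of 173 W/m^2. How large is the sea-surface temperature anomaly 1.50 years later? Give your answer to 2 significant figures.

7.3 K

Areal heat capacity C = ρ c_p D = 1030 × 4000 × 153 = 6.30×10^8 J m⁻² K⁻¹.
τ = C / λ = 6.30×10^8 / 17.3 = 3.64×10^7 s.
Equilibrium anomaly ΔT_eq = F / λ = 173 / 17.3 = 10.0 K.
t = 1.50 years = 4.73×10^7 s, so t/τ = 1.30.
ΔT(t) = ΔT_eq (1 − e^(−t/τ)) = 10.0 × (1 − e^−1.30) = 7.27 K.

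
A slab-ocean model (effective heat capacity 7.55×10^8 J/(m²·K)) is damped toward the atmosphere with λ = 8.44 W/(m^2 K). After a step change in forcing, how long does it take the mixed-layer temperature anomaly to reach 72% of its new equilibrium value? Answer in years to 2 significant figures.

3.6 years

Areal heat capacity C = 7.55×10^8 J/(m²·K) (given).
τ = C / λ = 7.55×10^8 / 8.44 = 8.95×10^7 s.
Fraction reached: 1 − e^(−t/τ) = 0.72 ⇒ t = −τ ln(1 − 0.72) = τ × 1.27.
t = 1.14×10^8 s = 3.61 years.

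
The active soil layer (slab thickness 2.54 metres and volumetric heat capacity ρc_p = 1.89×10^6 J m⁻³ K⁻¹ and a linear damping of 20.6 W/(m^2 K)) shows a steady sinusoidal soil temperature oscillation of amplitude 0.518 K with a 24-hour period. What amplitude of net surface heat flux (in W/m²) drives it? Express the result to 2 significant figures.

180

Areal heat capacity C = ρc_p × D = 1.89×10^6 × 2.54 = 4.80×10^6 J m⁻² K⁻¹.
ω = 2π / 86400 s = 7.27×10^-5 s⁻¹.
√((Cω)² + λ²) = √((349)² + 20.6²) = 350 W/(m²·K).
F₀ = A × √((Cω)²+λ²) = 0.518 × 350 = 181 W/m².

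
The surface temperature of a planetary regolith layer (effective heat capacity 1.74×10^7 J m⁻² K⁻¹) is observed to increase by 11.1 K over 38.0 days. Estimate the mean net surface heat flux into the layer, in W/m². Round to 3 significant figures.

58.8

Areal heat capacity C = 1.74×10^7 J m⁻² K⁻¹ (given).
Required heat per unit area: Q = C ΔT = 1.74×10^7 × 11.1 = 1.93×10^8 J/m².
Flux F = Q / Δt = 1.93×10^8 / 3.28×10^6 s = 58.8 W/m².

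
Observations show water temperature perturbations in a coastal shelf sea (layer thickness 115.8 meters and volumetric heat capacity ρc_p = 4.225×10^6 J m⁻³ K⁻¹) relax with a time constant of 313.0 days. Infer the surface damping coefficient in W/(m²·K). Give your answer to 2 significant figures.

18

Areal heat capacity C = ρc_p × D = 4.225×10^6 × 115.8 = 4.89×10^8 J m⁻² K⁻¹.
τ = 313.0 days = 2.70×10^7 s.
λ = C / τ = 4.89×10^8 / 2.70×10^7 = 18.1 W/(m²·K).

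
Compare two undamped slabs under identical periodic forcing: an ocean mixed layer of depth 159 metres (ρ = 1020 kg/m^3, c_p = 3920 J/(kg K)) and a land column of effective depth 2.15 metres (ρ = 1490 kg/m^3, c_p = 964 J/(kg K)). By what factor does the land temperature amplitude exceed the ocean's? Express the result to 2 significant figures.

210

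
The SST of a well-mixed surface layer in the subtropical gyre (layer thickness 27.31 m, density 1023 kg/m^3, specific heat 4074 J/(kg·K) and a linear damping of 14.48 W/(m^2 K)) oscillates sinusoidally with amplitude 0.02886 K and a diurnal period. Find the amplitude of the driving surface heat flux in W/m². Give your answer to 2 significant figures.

Areal heat capacity C = ρ c_p D = 1023 × 4074 × 27.31 = 1.14×10^8 J/(m²·K).
ω = 2π / 86400 s = 7.27×10^-5 s⁻¹.
√((Cω)² + λ²) = √((8280)² + 14.48²) = 8280 W/(m²·K).
F₀ = A × √((Cω)²+λ²) = 0.02886 × 8280 = 239 W/m².

240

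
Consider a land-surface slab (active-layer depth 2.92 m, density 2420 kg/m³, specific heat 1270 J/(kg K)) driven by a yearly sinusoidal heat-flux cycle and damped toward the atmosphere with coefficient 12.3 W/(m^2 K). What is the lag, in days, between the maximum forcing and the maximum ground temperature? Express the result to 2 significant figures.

8.4 days

Areal heat capacity C = ρ c_p D = 2420 × 1270 × 2.92 = 8.97×10^6 J m⁻² K⁻¹.
ω = 2π / 3.15×10^7 s = 1.99×10^-7 s⁻¹.
Phase lag φ = arctan(Cω/λ) = arctan(1.79/12.3) = 0.144 rad.
Time lag = φ / ω = 0.144 / 1.99×10^-7 = 7.25×10^5 s = 8.39 days.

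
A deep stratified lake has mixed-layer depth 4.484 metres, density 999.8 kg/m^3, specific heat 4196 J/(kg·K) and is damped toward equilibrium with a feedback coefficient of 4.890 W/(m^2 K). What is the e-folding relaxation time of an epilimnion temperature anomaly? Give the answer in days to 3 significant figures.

Areal heat capacity C = ρ c_p D = 999.8 × 4196 × 4.484 = 1.88×10^7 J/(m²·K).
Relaxation time τ = C / λ = 1.88×10^7 / 4.890 = 3.85×10^6 s.
In days: 3.85×10^6 s / (86400 s/day) = 44.5 days.

44.5 days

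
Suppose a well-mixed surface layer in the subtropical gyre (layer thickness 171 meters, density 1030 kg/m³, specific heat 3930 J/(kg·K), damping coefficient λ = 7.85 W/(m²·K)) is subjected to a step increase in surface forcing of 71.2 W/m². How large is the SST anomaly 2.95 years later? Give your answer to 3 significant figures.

5.91 K

Areal heat capacity C = ρ c_p D = 1030 × 3930 × 171 = 6.92×10^8 J/(m^2 K).
τ = C / λ = 6.92×10^8 / 7.85 = 8.82×10^7 s.
Equilibrium anomaly ΔT_eq = F / λ = 71.2 / 7.85 = 9.07 K.
t = 2.95 years = 9.31×10^7 s, so t/τ = 1.06.
ΔT(t) = ΔT_eq (1 − e^(−t/τ)) = 9.07 × (1 − e^−1.06) = 5.91 K.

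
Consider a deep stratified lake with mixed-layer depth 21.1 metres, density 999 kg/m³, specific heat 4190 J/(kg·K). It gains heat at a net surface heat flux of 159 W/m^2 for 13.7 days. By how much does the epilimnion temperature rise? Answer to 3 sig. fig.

Areal heat capacity C = ρ c_p D = 999 × 4190 × 21.1 = 8.83×10^7 J m⁻² K⁻¹.
Net heat input Q = F Δt = 159 × (13.7 days × 86400 s/day) = 1.88×10^8 J/m².
ΔT = Q / C = 1.88×10^8 / 8.83×10^7 = 2.13 K.

2.13 K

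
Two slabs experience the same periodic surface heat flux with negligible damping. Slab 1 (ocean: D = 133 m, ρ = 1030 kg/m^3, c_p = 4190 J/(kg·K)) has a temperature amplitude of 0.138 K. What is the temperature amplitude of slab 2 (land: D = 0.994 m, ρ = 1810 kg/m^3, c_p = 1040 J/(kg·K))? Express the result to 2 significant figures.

42 K

C_ocean = 5.74×10^8 J/(m²·K); C_land = 1.87×10^6 J/(m²·K).
A ∝ 1/C ⇒ A_land = A_ocean × C_ocean/C_land = 0.138 × 307 = 42.3 K.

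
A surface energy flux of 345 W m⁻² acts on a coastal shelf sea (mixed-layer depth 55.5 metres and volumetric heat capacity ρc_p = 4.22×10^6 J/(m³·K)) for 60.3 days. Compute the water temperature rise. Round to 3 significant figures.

Areal heat capacity C = ρc_p × D = 4.22×10^6 × 55.5 = 2.34×10^8 J/(m^2 K).
Net heat input Q = F Δt = 345 × (60.3 days × 86400 s/day) = 1.80×10^9 J/m².
ΔT = Q / C = 1.80×10^9 / 2.34×10^8 = 7.67 K.

7.67 K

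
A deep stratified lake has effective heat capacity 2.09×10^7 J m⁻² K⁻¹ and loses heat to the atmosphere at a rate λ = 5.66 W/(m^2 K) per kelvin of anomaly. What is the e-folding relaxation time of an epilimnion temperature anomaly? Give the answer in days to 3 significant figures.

Areal heat capacity C = 2.09×10^7 J m⁻² K⁻¹ (given).
Relaxation time τ = C / λ = 2.09×10^7 / 5.66 = 3.69×10^6 s.
In days: 3.69×10^6 s / (86400 s/day) = 42.7 days.

42.7 days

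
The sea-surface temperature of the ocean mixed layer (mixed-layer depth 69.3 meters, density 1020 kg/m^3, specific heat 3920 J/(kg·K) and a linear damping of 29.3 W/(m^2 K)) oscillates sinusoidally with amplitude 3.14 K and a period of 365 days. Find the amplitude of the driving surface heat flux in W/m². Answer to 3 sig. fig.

196

Areal heat capacity C = ρ c_p D = 1020 × 3920 × 69.3 = 2.77×10^8 J/(m^2 K).
ω = 2π / 3.15×10^7 s = 1.99×10^-7 s⁻¹.
√((Cω)² + λ²) = √((55.2)² + 29.3²) = 62.5 W/(m²·K).
F₀ = A × √((Cω)²+λ²) = 3.14 × 62.5 = 196 W/m².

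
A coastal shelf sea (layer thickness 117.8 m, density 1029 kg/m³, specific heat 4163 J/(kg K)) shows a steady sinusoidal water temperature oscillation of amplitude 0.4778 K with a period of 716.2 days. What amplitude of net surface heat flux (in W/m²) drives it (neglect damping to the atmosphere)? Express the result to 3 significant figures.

Areal heat capacity C = ρ c_p D = 1029 × 4163 × 117.8 = 5.05×10^8 J/(m^2 K).
ω = 2π / 6.19×10^7 s = 1.02×10^-7 s⁻¹.
Cω = 5.05×10^8 × 1.02×10^-7 = 51.2 W/(m²·K).
F₀ = A × Cω = 0.4778 × 51.2 = 24.5 W/m².

24.5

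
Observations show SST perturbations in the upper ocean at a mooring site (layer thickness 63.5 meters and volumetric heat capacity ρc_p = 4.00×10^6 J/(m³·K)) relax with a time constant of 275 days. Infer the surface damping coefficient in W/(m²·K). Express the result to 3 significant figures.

Areal heat capacity C = ρc_p × D = 4.00×10^6 × 63.5 = 2.54×10^8 J m⁻² K⁻¹.
τ = 275 days = 2.38×10^7 s.
λ = C / τ = 2.54×10^8 / 2.38×10^7 = 10.7 W/(m²·K).

10.7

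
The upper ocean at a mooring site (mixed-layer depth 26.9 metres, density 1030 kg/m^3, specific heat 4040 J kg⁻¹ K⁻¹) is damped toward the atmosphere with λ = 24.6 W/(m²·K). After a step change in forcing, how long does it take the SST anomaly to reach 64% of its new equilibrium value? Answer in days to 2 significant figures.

Areal heat capacity C = ρ c_p D = 1030 × 4040 × 26.9 = 1.12×10^8 J m⁻² K⁻¹.
τ = C / λ = 1.12×10^8 / 24.6 = 4.55×10^6 s.
Fraction reached: 1 − e^(−t/τ) = 0.64 ⇒ t = −τ ln(1 − 0.64) = τ × 1.02.
t = 4.65×10^6 s = 53.8 days.

54 days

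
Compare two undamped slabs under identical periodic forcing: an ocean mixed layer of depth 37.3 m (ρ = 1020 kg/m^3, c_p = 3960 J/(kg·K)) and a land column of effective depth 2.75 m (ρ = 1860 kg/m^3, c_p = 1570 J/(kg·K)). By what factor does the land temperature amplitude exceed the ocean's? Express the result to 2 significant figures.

19

C_ocean = 1020 × 3960 × 37.3 = 1.51×10^8 J/(m²·K).
C_land = 1860 × 1570 × 2.75 = 8.03×10^6 J/(m²·K).
Undamped amplitude ∝ 1/C, so A_land/A_ocean = C_ocean/C_land = 18.8.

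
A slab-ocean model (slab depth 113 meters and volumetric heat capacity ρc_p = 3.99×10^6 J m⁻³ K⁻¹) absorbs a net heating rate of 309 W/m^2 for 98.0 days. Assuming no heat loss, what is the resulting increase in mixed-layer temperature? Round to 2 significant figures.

Areal heat capacity C = ρc_p × D = 3.99×10^6 × 113 = 4.51×10^8 J m⁻² K⁻¹.
Net heat input Q = F Δt = 309 × (98.0 days × 86400 s/day) = 2.62×10^9 J/m².
ΔT = Q / C = 2.62×10^9 / 4.51×10^8 = 5.80 K.

5.8 K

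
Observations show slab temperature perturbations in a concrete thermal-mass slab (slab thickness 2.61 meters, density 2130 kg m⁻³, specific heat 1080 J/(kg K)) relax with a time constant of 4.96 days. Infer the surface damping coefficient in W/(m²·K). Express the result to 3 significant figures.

Areal heat capacity C = ρ c_p D = 2130 × 1080 × 2.61 = 6.00×10^6 J/(m^2 K).
τ = 4.96 days = 4.29×10^5 s.
λ = C / τ = 6.00×10^6 / 4.29×10^5 = 14.0 W/(m²·K).

14.0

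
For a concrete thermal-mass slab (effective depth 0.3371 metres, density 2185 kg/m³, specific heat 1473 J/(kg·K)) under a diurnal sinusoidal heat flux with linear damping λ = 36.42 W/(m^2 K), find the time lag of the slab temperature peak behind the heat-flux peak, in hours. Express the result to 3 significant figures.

Areal heat capacity C = ρ c_p D = 2185 × 1473 × 0.3371 = 1.08×10^6 J/(m²·K).
ω = 2π / 86400 s = 7.27×10^-5 s⁻¹.
Phase lag φ = arctan(Cω/λ) = arctan(78.9/36.42) = 1.14 rad.
Time lag = φ / ω = 1.14 / 7.27×10^-5 = 15700 s = 4.35 hours.

4.35 hours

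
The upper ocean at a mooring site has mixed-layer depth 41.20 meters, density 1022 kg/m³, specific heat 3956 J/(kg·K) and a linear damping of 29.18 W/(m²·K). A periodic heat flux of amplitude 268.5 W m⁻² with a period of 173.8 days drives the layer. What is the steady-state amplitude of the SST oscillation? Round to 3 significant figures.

3.55 K

Areal heat capacity C = ρ c_p D = 1022 × 3956 × 41.20 = 1.67×10^8 J/(m^2 K).
Angular frequency ω = 2π / T = 2π / 1.50×10^7 s = 4.18×10^-7 s⁻¹.
√((Cω)² + λ²) = √((69.7)² + 29.18²) = 75.6 W/(m²·K).
Amplitude A = F₀ / √((Cω)²+λ²) = 268.5 / 75.6 = 3.55 K.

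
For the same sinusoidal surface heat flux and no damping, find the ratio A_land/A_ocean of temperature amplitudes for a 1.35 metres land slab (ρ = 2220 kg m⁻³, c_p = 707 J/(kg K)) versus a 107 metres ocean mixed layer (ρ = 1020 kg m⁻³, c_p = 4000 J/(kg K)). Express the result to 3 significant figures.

C_ocean = 1020 × 4000 × 107 = 4.37×10^8 J/(m²·K).
C_land = 2220 × 707 × 1.35 = 2.12×10^6 J/(m²·K).
Undamped amplitude ∝ 1/C, so A_land/A_ocean = C_ocean/C_land = 206.

206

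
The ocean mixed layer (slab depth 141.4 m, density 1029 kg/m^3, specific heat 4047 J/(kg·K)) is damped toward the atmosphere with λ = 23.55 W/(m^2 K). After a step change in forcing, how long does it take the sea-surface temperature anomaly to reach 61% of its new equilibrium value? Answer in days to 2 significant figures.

270 days

Areal heat capacity C = ρ c_p D = 1029 × 4047 × 141.4 = 5.89×10^8 J/(m^2 K).
τ = C / λ = 5.89×10^8 / 23.55 = 2.50×10^7 s.
Fraction reached: 1 − e^(−t/τ) = 0.61 ⇒ t = −τ ln(1 − 0.61) = τ × 0.942.
t = 2.35×10^7 s = 272 days.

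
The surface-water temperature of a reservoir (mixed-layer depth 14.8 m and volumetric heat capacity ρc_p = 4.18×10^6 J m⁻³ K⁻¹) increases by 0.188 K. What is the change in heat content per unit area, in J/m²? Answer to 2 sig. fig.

1.2×10^7

Areal heat capacity C = ρc_p × D = 4.18×10^6 × 14.8 = 6.19×10^7 J/(m^2 K).
ΔQ = C ΔT = 6.19×10^7 × 0.188 = 1.16×10^7 J/m².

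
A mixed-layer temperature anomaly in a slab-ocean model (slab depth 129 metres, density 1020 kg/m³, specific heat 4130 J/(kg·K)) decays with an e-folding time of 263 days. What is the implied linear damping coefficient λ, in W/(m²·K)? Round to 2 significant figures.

Areal heat capacity C = ρ c_p D = 1020 × 4130 × 129 = 5.43×10^8 J/(m²·K).
τ = 263 days = 2.27×10^7 s.
λ = C / τ = 5.43×10^8 / 2.27×10^7 = 23.9 W/(m²·K).

24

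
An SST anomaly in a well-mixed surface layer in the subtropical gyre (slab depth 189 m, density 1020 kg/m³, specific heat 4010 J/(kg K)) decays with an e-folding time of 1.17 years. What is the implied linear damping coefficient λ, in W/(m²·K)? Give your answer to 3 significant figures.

Areal heat capacity C = ρ c_p D = 1020 × 4010 × 189 = 7.73×10^8 J/(m^2 K).
τ = 1.17 years = 3.69×10^7 s.
λ = C / τ = 7.73×10^8 / 3.69×10^7 = 20.9 W/(m²·K).

20.9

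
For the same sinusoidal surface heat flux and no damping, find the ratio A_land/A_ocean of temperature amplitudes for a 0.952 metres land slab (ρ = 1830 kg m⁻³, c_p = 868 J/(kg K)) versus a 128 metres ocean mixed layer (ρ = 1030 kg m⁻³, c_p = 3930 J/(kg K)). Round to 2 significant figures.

C_ocean = 1030 × 3930 × 128 = 5.18×10^8 J/(m²·K).
C_land = 1830 × 868 × 0.952 = 1.51×10^6 J/(m²·K).
Undamped amplitude ∝ 1/C, so A_land/A_ocean = C_ocean/C_land = 343.

340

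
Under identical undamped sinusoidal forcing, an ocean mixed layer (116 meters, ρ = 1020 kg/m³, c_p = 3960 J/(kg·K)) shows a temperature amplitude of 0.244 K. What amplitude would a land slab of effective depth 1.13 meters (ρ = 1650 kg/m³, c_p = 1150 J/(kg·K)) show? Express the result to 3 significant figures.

C_ocean = 4.69×10^8 J/(m²·K); C_land = 2.14×10^6 J/(m²·K).
A ∝ 1/C ⇒ A_land = A_ocean × C_ocean/C_land = 0.244 × 219 = 53.3 K.

53.3 K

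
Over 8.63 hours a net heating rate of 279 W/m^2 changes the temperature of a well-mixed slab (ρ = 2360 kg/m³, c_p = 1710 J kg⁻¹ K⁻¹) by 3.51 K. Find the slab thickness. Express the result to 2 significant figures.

0.61 m

Heat input Q = F Δt = 279 × 31100 s = 8.67×10^6 J/m².
Required areal heat capacity C = Q / ΔT = 2.47×10^6 J/(m²·K).
Depth D = C / (ρ c_p) = 2.47×10^6 / (2360 × 1710) = 0.612 m.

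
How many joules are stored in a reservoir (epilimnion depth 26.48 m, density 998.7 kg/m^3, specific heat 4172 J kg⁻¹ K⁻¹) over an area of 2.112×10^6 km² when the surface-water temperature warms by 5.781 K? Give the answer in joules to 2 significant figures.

Areal heat capacity C = ρ c_p D = 998.7 × 4172 × 26.48 = 1.10×10^8 J m⁻² K⁻¹.
Heat per unit area: q = C ΔT = 1.10×10^8 × 5.781 = 6.38×10^8 J/m².
Total heat: Q = q × A = 6.38×10^8 × (2.112×10^6 × 10⁶ m²) = 1.35×10^21 J.

1.3×10^21 J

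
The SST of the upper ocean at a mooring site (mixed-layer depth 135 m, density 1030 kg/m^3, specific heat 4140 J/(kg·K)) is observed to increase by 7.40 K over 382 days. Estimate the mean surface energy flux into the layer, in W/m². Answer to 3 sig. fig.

129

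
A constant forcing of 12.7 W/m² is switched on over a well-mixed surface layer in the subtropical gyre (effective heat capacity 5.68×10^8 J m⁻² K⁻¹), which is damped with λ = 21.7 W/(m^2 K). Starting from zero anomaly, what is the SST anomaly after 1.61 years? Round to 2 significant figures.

0.50 K

Areal heat capacity C = 5.68×10^8 J m⁻² K⁻¹ (given).
τ = C / λ = 5.68×10^8 / 21.7 = 2.62×10^7 s.
Equilibrium anomaly ΔT_eq = F / λ = 12.7 / 21.7 = 0.585 K.
t = 1.61 years = 5.08×10^7 s, so t/τ = 1.94.
ΔT(t) = ΔT_eq (1 − e^(−t/τ)) = 0.585 × (1 − e^−1.94) = 0.501 K.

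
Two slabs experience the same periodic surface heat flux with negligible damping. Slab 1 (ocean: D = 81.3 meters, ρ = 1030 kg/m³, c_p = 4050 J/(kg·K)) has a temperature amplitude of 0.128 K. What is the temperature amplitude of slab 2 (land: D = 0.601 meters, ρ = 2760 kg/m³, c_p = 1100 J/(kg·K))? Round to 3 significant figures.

C_ocean = 3.39×10^8 J/(m²·K); C_land = 1.82×10^6 J/(m²·K).
A ∝ 1/C ⇒ A_land = A_ocean × C_ocean/C_land = 0.128 × 186 = 23.8 K.

23.8 K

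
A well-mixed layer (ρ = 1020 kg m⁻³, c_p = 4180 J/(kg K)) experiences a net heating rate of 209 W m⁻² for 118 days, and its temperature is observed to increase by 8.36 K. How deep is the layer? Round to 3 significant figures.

Heat input Q = F Δt = 209 × 1.02×10^7 s = 2.13×10^9 J/m².
Required areal heat capacity C = Q / ΔT = 2.55×10^8 J/(m²·K).
Depth D = C / (ρ c_p) = 2.55×10^8 / (1020 × 4180) = 59.8 m.

59.8 m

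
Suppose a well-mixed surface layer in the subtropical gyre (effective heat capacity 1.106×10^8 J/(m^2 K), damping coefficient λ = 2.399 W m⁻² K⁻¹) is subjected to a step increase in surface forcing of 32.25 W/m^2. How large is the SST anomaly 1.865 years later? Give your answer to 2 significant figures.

9.7 K

Areal heat capacity C = 1.106×10^8 J/(m^2 K) (given).
τ = C / λ = 1.11×10^8 / 2.399 = 4.61×10^7 s.
Equilibrium anomaly ΔT_eq = F / λ = 32.25 / 2.399 = 13.4 K.
t = 1.865 years = 5.89×10^7 s, so t/τ = 1.28.
ΔT(t) = ΔT_eq (1 − e^(−t/τ)) = 13.4 × (1 − e^−1.28) = 9.69 K.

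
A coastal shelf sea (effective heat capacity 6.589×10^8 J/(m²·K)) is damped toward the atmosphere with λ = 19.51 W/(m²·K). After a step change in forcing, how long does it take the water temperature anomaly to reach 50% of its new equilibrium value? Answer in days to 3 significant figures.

271 days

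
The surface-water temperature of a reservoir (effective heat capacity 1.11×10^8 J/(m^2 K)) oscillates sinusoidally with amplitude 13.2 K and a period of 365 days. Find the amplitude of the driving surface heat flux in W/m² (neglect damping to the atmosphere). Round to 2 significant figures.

Areal heat capacity C = 1.11×10^8 J/(m^2 K) (given).
ω = 2π / 3.15×10^7 s = 1.99×10^-7 s⁻¹.
Cω = 1.11×10^8 × 1.99×10^-7 = 22.1 W/(m²·K).
F₀ = A × Cω = 13.2 × 22.1 = 292 W/m².

290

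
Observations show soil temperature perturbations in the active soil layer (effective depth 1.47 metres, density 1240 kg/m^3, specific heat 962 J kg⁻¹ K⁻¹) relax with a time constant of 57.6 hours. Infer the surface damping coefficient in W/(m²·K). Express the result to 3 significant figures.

Areal heat capacity C = ρ c_p D = 1240 × 962 × 1.47 = 1.75×10^6 J/(m²·K).
τ = 57.6 hours = 2.07×10^5 s.
λ = C / τ = 1.75×10^6 / 2.07×10^5 = 8.46 W/(m²·K).

8.46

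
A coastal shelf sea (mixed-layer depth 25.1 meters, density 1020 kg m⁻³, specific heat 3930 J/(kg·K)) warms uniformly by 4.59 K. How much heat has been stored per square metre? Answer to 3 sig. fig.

4.62×10^8

Areal heat capacity C = ρ c_p D = 1020 × 3930 × 25.1 = 1.01×10^8 J/(m²·K).
ΔQ = C ΔT = 1.01×10^8 × 4.59 = 4.62×10^8 J/m².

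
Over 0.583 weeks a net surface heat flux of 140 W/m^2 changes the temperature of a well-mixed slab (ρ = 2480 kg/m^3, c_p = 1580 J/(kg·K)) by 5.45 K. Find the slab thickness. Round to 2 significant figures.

Heat input Q = F Δt = 140 × 3.53×10^5 s = 4.94×10^7 J/m².
Required areal heat capacity C = Q / ΔT = 9.06×10^6 J/(m²·K).
Depth D = C / (ρ c_p) = 9.06×10^6 / (2480 × 1580) = 2.31 m.

2.3 m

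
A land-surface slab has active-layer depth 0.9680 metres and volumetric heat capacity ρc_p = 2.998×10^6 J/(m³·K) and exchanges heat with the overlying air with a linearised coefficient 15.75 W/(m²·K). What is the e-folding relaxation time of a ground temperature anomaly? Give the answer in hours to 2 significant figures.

51 hours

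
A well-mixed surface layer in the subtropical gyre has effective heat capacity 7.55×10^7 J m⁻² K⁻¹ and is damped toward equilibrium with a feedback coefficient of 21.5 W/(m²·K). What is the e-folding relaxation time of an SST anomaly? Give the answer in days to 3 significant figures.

40.6 days

Areal heat capacity C = 7.55×10^7 J m⁻² K⁻¹ (given).
Relaxation time τ = C / λ = 7.55×10^7 / 21.5 = 3.51×10^6 s.
In days: 3.51×10^6 s / (86400 s/day) = 40.6 days.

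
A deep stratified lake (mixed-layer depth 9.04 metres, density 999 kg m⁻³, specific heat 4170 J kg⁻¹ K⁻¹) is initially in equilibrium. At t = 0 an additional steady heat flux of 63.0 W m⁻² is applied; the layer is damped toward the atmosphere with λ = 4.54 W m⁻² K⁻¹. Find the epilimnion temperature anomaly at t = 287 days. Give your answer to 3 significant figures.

13.2 K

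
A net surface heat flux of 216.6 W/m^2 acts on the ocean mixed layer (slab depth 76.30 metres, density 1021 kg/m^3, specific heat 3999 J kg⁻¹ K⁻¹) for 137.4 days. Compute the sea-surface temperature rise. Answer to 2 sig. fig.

8.3 K

Areal heat capacity C = ρ c_p D = 1021 × 3999 × 76.30 = 3.12×10^8 J/(m²·K).
Net heat input Q = F Δt = 216.6 × (137.4 days × 86400 s/day) = 2.57×10^9 J/m².
ΔT = Q / C = 2.57×10^9 / 3.12×10^8 = 8.25 K.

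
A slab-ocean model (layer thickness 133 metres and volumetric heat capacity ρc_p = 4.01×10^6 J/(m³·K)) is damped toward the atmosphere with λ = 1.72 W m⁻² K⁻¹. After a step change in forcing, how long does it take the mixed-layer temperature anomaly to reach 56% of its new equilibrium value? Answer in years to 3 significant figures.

Areal heat capacity C = ρc_p × D = 4.01×10^6 × 133 = 5.33×10^8 J/(m^2 K).
τ = C / λ = 5.33×10^8 / 1.72 = 3.10×10^8 s.
Fraction reached: 1 − e^(−t/τ) = 0.56 ⇒ t = −τ ln(1 − 0.56) = τ × 0.821.
t = 2.55×10^8 s = 8.07 years.

8.07 years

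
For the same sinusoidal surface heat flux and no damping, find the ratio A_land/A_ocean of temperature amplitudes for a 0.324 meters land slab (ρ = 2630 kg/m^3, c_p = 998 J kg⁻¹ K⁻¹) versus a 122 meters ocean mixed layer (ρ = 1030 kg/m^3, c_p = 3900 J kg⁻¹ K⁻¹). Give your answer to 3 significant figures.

C_ocean = 1030 × 3900 × 122 = 4.90×10^8 J/(m²·K).
C_land = 2630 × 998 × 0.324 = 8.50×10^5 J/(m²·K).
Undamped amplitude ∝ 1/C, so A_land/A_ocean = C_ocean/C_land = 576.

576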